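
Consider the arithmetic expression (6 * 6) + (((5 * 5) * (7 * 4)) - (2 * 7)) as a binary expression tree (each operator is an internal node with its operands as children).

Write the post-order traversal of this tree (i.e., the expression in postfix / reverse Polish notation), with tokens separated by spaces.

6 6 * 5 5 * 7 4 * * 2 7 * - +

Post-order on an expression tree gives postfix notation: for each operator, emit left operand, right operand, then the operator.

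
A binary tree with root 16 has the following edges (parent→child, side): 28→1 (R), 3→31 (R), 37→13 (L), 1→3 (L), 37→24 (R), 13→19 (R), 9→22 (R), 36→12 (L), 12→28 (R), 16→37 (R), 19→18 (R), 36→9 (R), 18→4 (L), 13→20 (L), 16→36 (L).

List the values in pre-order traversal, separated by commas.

16, 36, 12, 28, 1, 3, 31, 9, 22, 37, 13, 20, 19, 18, 4, 24

Pre-order visits the node, then its left subtree, then its right subtree.
Visit 16.
At 16: go left to 36.
  Visit 36.
  At 36: go left to 12.
    Visit 12.
    At 12: no left child.
    At 12: go right to 28.
      Visit 28.
      At 28: no left child.
      At 28: go right to 1.
        Visit 1.
        At 1: go left to 3.
          Visit 3.
          At 3: no left child.
          At 3: go right to 31.
            31 is a leaf — visit 31.
        At 1: no right child.
  At 36: go right to 9.
    Visit 9.
    At 9: no left child.
    At 9: go right to 22.
      22 is a leaf — visit 22.
At 16: go right to 37.
  Visit 37.
  At 37: go left to 13.
    Visit 13.
    At 13: go left to 20.
      20 is a leaf — visit 20.
    At 13: go right to 19.
      Visit 19.
      At 19: no left child.
      At 19: go right to 18.
        Visit 18.
        At 18: go left to 4.
          4 is a leaf — visit 4.
        At 18: no right child.
  At 37: go right to 24.
    24 is a leaf — visit 24.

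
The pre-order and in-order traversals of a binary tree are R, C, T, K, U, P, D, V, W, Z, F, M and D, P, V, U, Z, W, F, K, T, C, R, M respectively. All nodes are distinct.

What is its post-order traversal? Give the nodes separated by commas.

D, V, P, Z, F, W, U, K, T, C, M, R

The first element of pre-order is the root; it splits in-order into left and right subtrees.
Root R: left subtree has 10 nodes {D, P, V, U, Z, W, F, K, T, C}, right has 1 {M}.
  Root C: left subtree has 9 nodes {D, P, V, U, Z, W, F, K, T}, right has 0 { }.
    Root T: left subtree has 8 nodes {D, P, V, U, Z, W, F, K}, right has 0 { }.
      Root K: left subtree has 7 nodes {D, P, V, U, Z, W, F}, right has 0 { }.
        Root U: left subtree has 3 nodes {D, P, V}, right has 3 {Z, W, F}.
          Root P: left subtree has 1 node {D}, right has 1 {V}.
          Root W: left subtree has 1 node {Z}, right has 1 {F}.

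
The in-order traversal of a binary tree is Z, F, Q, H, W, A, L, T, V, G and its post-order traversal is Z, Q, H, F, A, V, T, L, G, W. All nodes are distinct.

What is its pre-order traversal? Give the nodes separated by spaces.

W F Z H Q G L A T V

The last element of post-order is the root; it splits in-order into left and right subtrees.
Root W: left subtree has 4 nodes {Z, F, Q, H}, right has 5 {A, L, T, V, G}.
  Root F: left subtree has 1 node {Z}, right has 2 {Q, H}.
    Root H: left subtree has 1 node {Q}, right has 0 { }.
  Root G: left subtree has 4 nodes {A, L, T, V}, right has 0 { }.
    Root L: left subtree has 1 node {A}, right has 2 {T, V}.
      Root T: left subtree has 0 nodes { }, right has 1 {V}.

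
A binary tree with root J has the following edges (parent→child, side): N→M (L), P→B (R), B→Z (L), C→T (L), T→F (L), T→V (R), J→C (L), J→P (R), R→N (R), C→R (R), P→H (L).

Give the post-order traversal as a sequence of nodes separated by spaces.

Post-order visits the left subtree, then the right subtree, then the node.
At J: go left to C.
  At C: go left to T.
    At T: go left to F.
      F is a leaf — visit F.
    At T: go right to V.
      V is a leaf — visit V.
    Visit T.
  At C: go right to R.
    At R: no left child.
    At R: go right to N.
      At N: go left to M.
        M is a leaf — visit M.
      At N: no right child.
      Visit N.
    Visit R.
  Visit C.
At J: go right to P.
  At P: go left to H.
    H is a leaf — visit H.
  At P: go right to B.
    At B: go left to Z.
      Z is a leaf — visit Z.
    At B: no right child.
    Visit B.
  Visit P.
Visit J.

F V T M N R C H Z B P J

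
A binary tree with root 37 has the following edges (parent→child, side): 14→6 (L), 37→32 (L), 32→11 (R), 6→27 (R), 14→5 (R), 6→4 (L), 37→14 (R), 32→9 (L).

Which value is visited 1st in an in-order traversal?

In-order visits the left subtree, then the node, then the right subtree.
At 37: go left to 32.
  At 32: go left to 9.
    9 is a leaf — visit 9.
  Visit 32.
  At 32: go right to 11.
    11 is a leaf — visit 11.
Visit 37.
At 37: go right to 14.
  At 14: go left to 6.
    At 6: go left to 4.
      4 is a leaf — visit 4.
    Visit 6.
    At 6: go right to 27.
      27 is a leaf — visit 27.
  Visit 14.
  At 14: go right to 5.
    5 is a leaf — visit 5.
Full in-order sequence: 9, 32, 11, 37, 4, 6, 27, 14, 5.

9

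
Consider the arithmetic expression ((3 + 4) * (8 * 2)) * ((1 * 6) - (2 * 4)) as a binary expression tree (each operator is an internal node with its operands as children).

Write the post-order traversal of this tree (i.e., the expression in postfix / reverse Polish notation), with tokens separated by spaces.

3 4 + 8 2 * * 1 6 * 2 4 * - *

Post-order on an expression tree gives postfix notation: for each operator, emit left operand, right operand, then the operator.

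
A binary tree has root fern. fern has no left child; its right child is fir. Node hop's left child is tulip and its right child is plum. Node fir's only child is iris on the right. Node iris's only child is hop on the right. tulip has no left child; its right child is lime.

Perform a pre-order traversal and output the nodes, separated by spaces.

fern fir iris hop tulip lime plum

Pre-order visits the node, then its left subtree, then its right subtree.
Visit fern.
At fern: no left child.
At fern: go right to fir.
  Visit fir.
  At fir: no left child.
  At fir: go right to iris.
    Visit iris.
    At iris: no left child.
    At iris: go right to hop.
      Visit hop.
      At hop: go left to tulip.
        Visit tulip.
        At tulip: no left child.
        At tulip: go right to lime.
          lime is a leaf — visit lime.
      At hop: go right to plum.
        plum is a leaf — visit plum.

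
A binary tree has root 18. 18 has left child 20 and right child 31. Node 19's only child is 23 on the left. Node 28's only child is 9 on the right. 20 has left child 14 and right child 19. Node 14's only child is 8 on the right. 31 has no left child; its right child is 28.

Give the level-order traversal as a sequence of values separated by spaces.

18 20 31 14 19 28 8 23 9

Level-order visits nodes level by level from the root, left to right within each level.
Level 0: 18
Level 1: 20, 31
Level 2: 14, 19, 28
Level 3: 8, 23, 9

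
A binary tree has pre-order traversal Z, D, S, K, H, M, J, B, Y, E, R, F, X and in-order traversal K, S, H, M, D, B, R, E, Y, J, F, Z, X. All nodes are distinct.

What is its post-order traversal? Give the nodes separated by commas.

K, M, H, S, R, E, Y, B, F, J, D, X, Z

The first element of pre-order is the root; it splits in-order into left and right subtrees.
Root Z: left subtree has 11 nodes {K, S, H, M, D, B, R, E, Y, J, F}, right has 1 {X}.
  Root D: left subtree has 4 nodes {K, S, H, M}, right has 6 {B, R, E, Y, J, F}.
    Root S: left subtree has 1 node {K}, right has 2 {H, M}.
      Root H: left subtree has 0 nodes { }, right has 1 {M}.
    Root J: left subtree has 4 nodes {B, R, E, Y}, right has 1 {F}.
      Root B: left subtree has 0 nodes { }, right has 3 {R, E, Y}.
        Root Y: left subtree has 2 nodes {R, E}, right has 0 { }.
          Root E: left subtree has 1 node {R}, right has 0 { }.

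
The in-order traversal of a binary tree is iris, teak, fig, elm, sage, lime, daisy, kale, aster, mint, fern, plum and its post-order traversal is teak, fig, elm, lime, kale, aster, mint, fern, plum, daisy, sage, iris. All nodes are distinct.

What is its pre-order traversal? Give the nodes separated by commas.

iris, sage, elm, fig, teak, daisy, lime, plum, fern, mint, aster, kale

The last element of post-order is the root; it splits in-order into left and right subtrees.
Root iris: left subtree has 0 nodes { }, right has 11 {teak, fig, elm, sage, lime, daisy, kale, aster, mint, fern, plum}.
  Root sage: left subtree has 3 nodes {teak, fig, elm}, right has 7 {lime, daisy, kale, aster, mint, fern, plum}.
    Root elm: left subtree has 2 nodes {teak, fig}, right has 0 { }.
      Root fig: left subtree has 1 node {teak}, right has 0 { }.
    Root daisy: left subtree has 1 node {lime}, right has 5 {kale, aster, mint, fern, plum}.
      Root plum: left subtree has 4 nodes {kale, aster, mint, fern}, right has 0 { }.
        Root fern: left subtree has 3 nodes {kale, aster, mint}, right has 0 { }.
          Root mint: left subtree has 2 nodes {kale, aster}, right has 0 { }.
            Root aster: left subtree has 1 node {kale}, right has 0 { }.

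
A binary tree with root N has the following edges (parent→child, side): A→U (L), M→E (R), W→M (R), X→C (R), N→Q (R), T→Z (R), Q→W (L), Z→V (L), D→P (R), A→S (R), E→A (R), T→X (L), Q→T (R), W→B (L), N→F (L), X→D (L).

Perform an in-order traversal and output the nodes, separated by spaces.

F N B W M E U A S Q D P X C T V Z

In-order visits the left subtree, then the node, then the right subtree.
At N: go left to F.
  F is a leaf — visit F.
Visit N.
At N: go right to Q.
  At Q: go left to W.
    At W: go left to B.
      B is a leaf — visit B.
    Visit W.
    At W: go right to M.
      At M: no left child.
      Visit M.
      At M: go right to E.
        At E: no left child.
        Visit E.
        At E: go right to A.
          At A: go left to U.
            U is a leaf — visit U.
          Visit A.
          At A: go right to S.
            S is a leaf — visit S.
  Visit Q.
  At Q: go right to T.
    At T: go left to X.
      At X: go left to D.
        At D: no left child.
        Visit D.
        At D: go right to P.
          P is a leaf — visit P.
      Visit X.
      At X: go right to C.
        C is a leaf — visit C.
    Visit T.
    At T: go right to Z.
      At Z: go left to V.
        V is a leaf — visit V.
      Visit Z.
      At Z: no right child.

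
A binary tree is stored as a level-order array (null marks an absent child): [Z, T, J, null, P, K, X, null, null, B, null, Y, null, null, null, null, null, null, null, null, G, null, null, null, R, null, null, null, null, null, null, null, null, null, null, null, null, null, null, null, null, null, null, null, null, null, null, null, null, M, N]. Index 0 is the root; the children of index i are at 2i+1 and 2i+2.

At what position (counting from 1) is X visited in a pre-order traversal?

12

Pre-order visits the node, then its left subtree, then its right subtree.
Visit Z.
At Z: go left to T.
  Visit T.
  At T: no left child.
  At T: go right to P.
    Visit P.
    At P: go left to B.
      Visit B.
      At B: no left child.
      At B: go right to G.
        G is a leaf — visit G.
    At P: no right child.
At Z: go right to J.
  Visit J.
  At J: go left to K.
    Visit K.
    At K: go left to Y.
      Visit Y.
      At Y: no left child.
      At Y: go right to R.
        Visit R.
        At R: go left to M.
          M is a leaf — visit M.
        At R: go right to N.
          N is a leaf — visit N.
    At K: no right child.
  At J: go right to X.
    X is a leaf — visit X.
Full pre-order sequence: Z, T, P, B, G, J, K, Y, R, M, N, X.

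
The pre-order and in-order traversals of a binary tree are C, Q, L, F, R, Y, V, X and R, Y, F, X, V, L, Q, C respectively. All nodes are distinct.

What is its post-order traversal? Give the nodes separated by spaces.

Y R X V F L Q C

The first element of pre-order is the root; it splits in-order into left and right subtrees.
Root C: left subtree has 7 nodes {R, Y, F, X, V, L, Q}, right has 0 { }.
  Root Q: left subtree has 6 nodes {R, Y, F, X, V, L}, right has 0 { }.
    Root L: left subtree has 5 nodes {R, Y, F, X, V}, right has 0 { }.
      Root F: left subtree has 2 nodes {R, Y}, right has 2 {X, V}.
        Root R: left subtree has 0 nodes { }, right has 1 {Y}.
        Root V: left subtree has 1 node {X}, right has 0 { }.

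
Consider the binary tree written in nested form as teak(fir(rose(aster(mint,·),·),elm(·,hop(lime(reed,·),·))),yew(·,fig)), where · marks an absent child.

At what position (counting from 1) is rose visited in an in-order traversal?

In-order visits the left subtree, then the node, then the right subtree.
At teak: go left to fir.
  At fir: go left to rose.
    At rose: go left to aster.
      At aster: go left to mint.
        mint is a leaf — visit mint.
      Visit aster.
      At aster: no right child.
    Visit rose.
    At rose: no right child.
  Visit fir.
  At fir: go right to elm.
    At elm: no left child.
    Visit elm.
    At elm: go right to hop.
      At hop: go left to lime.
        At lime: go left to reed.
          reed is a leaf — visit reed.
        Visit lime.
        At lime: no right child.
      Visit hop.
      At hop: no right child.
Visit teak.
At teak: go right to yew.
  At yew: no left child.
  Visit yew.
  At yew: go right to fig.
    fig is a leaf — visit fig.
Full in-order sequence: mint, aster, rose, fir, elm, reed, lime, hop, teak, yew, fig.

3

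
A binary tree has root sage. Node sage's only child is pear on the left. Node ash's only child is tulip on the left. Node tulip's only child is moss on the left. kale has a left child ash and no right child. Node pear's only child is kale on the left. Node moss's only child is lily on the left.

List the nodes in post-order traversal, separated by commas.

Post-order visits the left subtree, then the right subtree, then the node.
At sage: go left to pear.
  At pear: go left to kale.
    At kale: go left to ash.
      At ash: go left to tulip.
        At tulip: go left to moss.
          At moss: go left to lily.
            lily is a leaf — visit lily.
          At moss: no right child.
          Visit moss.
        At tulip: no right child.
        Visit tulip.
      At ash: no right child.
      Visit ash.
    At kale: no right child.
    Visit kale.
  At pear: no right child.
  Visit pear.
At sage: no right child.
Visit sage.

lily, moss, tulip, ash, kale, pear, sage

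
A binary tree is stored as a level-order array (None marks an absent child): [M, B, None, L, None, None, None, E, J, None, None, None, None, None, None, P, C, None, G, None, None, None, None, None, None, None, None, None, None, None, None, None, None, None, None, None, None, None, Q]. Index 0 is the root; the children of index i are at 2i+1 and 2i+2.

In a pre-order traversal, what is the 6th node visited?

C

Pre-order visits the node, then its left subtree, then its right subtree.
Visit M.
At M: go left to B.
  Visit B.
  At B: go left to L.
    Visit L.
    At L: go left to E.
      Visit E.
      At E: go left to P.
        P is a leaf — visit P.
      At E: go right to C.
        C is a leaf — visit C.
    At L: go right to J.
      Visit J.
      At J: no left child.
      At J: go right to G.
        Visit G.
        At G: no left child.
        At G: go right to Q.
          Q is a leaf — visit Q.
  At B: no right child.
At M: no right child.
Full pre-order sequence: M, B, L, E, P, C, J, G, Q.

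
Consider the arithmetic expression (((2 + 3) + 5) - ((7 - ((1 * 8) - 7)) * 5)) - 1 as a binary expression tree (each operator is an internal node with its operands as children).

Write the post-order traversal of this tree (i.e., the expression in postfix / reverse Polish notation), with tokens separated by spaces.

2 3 + 5 + 7 1 8 * 7 - - 5 * - 1 -

Post-order on an expression tree gives postfix notation: for each operator, emit left operand, right operand, then the operator.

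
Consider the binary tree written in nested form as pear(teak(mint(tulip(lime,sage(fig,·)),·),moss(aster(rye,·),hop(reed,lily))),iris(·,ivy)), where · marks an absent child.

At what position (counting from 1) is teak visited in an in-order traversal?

In-order visits the left subtree, then the node, then the right subtree.
At pear: go left to teak.
  At teak: go left to mint.
    At mint: go left to tulip.
      At tulip: go left to lime.
        lime is a leaf — visit lime.
      Visit tulip.
      At tulip: go right to sage.
        At sage: go left to fig.
          fig is a leaf — visit fig.
        Visit sage.
        At sage: no right child.
    Visit mint.
    At mint: no right child.
  Visit teak.
  At teak: go right to moss.
    At moss: go left to aster.
      At aster: go left to rye.
        rye is a leaf — visit rye.
      Visit aster.
      At aster: no right child.
    Visit moss.
    At moss: go right to hop.
      At hop: go left to reed.
        reed is a leaf — visit reed.
      Visit hop.
      At hop: go right to lily.
        lily is a leaf — visit lily.
Visit pear.
At pear: go right to iris.
  At iris: no left child.
  Visit iris.
  At iris: go right to ivy.
    ivy is a leaf — visit ivy.
Full in-order sequence: lime, tulip, fig, sage, mint, teak, rye, aster, moss, reed, hop, lily, pear, iris, ivy.

6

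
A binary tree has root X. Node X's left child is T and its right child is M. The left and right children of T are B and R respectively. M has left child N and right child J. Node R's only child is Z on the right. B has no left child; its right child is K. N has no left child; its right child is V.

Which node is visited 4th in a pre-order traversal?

K

Pre-order visits the node, then its left subtree, then its right subtree.
Visit X.
At X: go left to T.
  Visit T.
  At T: go left to B.
    Visit B.
    At B: no left child.
    At B: go right to K.
      K is a leaf — visit K.
  At T: go right to R.
    Visit R.
    At R: no left child.
    At R: go right to Z.
      Z is a leaf — visit Z.
At X: go right to M.
  Visit M.
  At M: go left to N.
    Visit N.
    At N: no left child.
    At N: go right to V.
      V is a leaf — visit V.
  At M: go right to J.
    J is a leaf — visit J.
Full pre-order sequence: X, T, B, K, R, Z, M, N, V, J.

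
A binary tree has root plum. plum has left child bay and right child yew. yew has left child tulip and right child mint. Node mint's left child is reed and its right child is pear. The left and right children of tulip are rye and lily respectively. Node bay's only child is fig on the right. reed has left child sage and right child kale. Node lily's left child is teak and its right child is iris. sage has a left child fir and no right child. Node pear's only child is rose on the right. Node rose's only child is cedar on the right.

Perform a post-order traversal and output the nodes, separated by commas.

fig, bay, rye, teak, iris, lily, tulip, fir, sage, kale, reed, cedar, rose, pear, mint, yew, plum

Post-order visits the left subtree, then the right subtree, then the node.
At plum: go left to bay.
  At bay: no left child.
  At bay: go right to fig.
    fig is a leaf — visit fig.
  Visit bay.
At plum: go right to yew.
  At yew: go left to tulip.
    At tulip: go left to rye.
      rye is a leaf — visit rye.
    At tulip: go right to lily.
      At lily: go left to teak.
        teak is a leaf — visit teak.
      At lily: go right to iris.
        iris is a leaf — visit iris.
      Visit lily.
    Visit tulip.
  At yew: go right to mint.
    At mint: go left to reed.
      At reed: go left to sage.
        At sage: go left to fir.
          fir is a leaf — visit fir.
        At sage: no right child.
        Visit sage.
      At reed: go right to kale.
        kale is a leaf — visit kale.
      Visit reed.
    At mint: go right to pear.
      At pear: no left child.
      At pear: go right to rose.
        At rose: no left child.
        At rose: go right to cedar.
          cedar is a leaf — visit cedar.
        Visit rose.
      Visit pear.
    Visit mint.
  Visit yew.
Visit plum.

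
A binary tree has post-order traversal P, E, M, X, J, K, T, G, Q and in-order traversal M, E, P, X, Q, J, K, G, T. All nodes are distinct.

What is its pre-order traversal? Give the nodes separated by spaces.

The last element of post-order is the root; it splits in-order into left and right subtrees.
Root Q: left subtree has 4 nodes {M, E, P, X}, right has 4 {J, K, G, T}.
  Root X: left subtree has 3 nodes {M, E, P}, right has 0 { }.
    Root M: left subtree has 0 nodes { }, right has 2 {E, P}.
      Root E: left subtree has 0 nodes { }, right has 1 {P}.
  Root G: left subtree has 2 nodes {J, K}, right has 1 {T}.
    Root K: left subtree has 1 node {J}, right has 0 { }.

Q X M E P G K J T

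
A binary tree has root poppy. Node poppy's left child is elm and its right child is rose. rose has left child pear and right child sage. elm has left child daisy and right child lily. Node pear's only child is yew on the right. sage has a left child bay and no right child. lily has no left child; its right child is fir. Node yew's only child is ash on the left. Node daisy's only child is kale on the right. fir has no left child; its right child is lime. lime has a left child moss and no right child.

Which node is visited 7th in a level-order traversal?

Level-order visits nodes level by level from the root, left to right within each level.
Level 0: poppy
Level 1: elm, rose
Level 2: daisy, lily, pear, sage
Level 3: kale, fir, yew, bay
Level 4: lime, ash
Level 5: moss
Full level-order sequence: poppy, elm, rose, daisy, lily, pear, sage, kale, fir, yew, bay, lime, ash, moss.

sage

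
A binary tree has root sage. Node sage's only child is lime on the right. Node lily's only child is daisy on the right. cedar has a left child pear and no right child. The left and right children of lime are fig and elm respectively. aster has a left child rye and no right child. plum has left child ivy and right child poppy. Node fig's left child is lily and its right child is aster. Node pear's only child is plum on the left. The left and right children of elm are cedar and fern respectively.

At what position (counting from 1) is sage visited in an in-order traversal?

1

In-order visits the left subtree, then the node, then the right subtree.
At sage: no left child.
Visit sage.
At sage: go right to lime.
  At lime: go left to fig.
    At fig: go left to lily.
      At lily: no left child.
      Visit lily.
      At lily: go right to daisy.
        daisy is a leaf — visit daisy.
    Visit fig.
    At fig: go right to aster.
      At aster: go left to rye.
        rye is a leaf — visit rye.
      Visit aster.
      At aster: no right child.
  Visit lime.
  At lime: go right to elm.
    At elm: go left to cedar.
      At cedar: go left to pear.
        At pear: go left to plum.
          At plum: go left to ivy.
            ivy is a leaf — visit ivy.
          Visit plum.
          At plum: go right to poppy.
            poppy is a leaf — visit poppy.
        Visit pear.
        At pear: no right child.
      Visit cedar.
      At cedar: no right child.
    Visit elm.
    At elm: go right to fern.
      fern is a leaf — visit fern.
Full in-order sequence: sage, lily, daisy, fig, rye, aster, lime, ivy, plum, poppy, pear, cedar, elm, fern.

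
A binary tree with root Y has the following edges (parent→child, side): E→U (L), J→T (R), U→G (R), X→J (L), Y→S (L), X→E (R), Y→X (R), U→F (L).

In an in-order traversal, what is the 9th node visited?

In-order visits the left subtree, then the node, then the right subtree.
At Y: go left to S.
  S is a leaf — visit S.
Visit Y.
At Y: go right to X.
  At X: go left to J.
    At J: no left child.
    Visit J.
    At J: go right to T.
      T is a leaf — visit T.
  Visit X.
  At X: go right to E.
    At E: go left to U.
      At U: go left to F.
        F is a leaf — visit F.
      Visit U.
      At U: go right to G.
        G is a leaf — visit G.
    Visit E.
    At E: no right child.
Full in-order sequence: S, Y, J, T, X, F, U, G, E.

E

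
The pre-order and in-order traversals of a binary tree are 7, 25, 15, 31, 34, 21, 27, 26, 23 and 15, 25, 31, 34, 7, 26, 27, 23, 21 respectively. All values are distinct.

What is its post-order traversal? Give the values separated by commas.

15, 34, 31, 25, 26, 23, 27, 21, 7

The first element of pre-order is the root; it splits in-order into left and right subtrees.
Root 7: left subtree has 4 nodes {15, 25, 31, 34}, right has 4 {26, 27, 23, 21}.
  Root 25: left subtree has 1 node {15}, right has 2 {31, 34}.
    Root 31: left subtree has 0 nodes { }, right has 1 {34}.
  Root 21: left subtree has 3 nodes {26, 27, 23}, right has 0 { }.
    Root 27: left subtree has 1 node {26}, right has 1 {23}.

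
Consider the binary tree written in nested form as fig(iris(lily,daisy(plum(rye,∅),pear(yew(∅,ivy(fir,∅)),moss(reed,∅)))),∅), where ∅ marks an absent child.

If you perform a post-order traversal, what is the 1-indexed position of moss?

8

Post-order visits the left subtree, then the right subtree, then the node.
At fig: go left to iris.
  At iris: go left to lily.
    lily is a leaf — visit lily.
  At iris: go right to daisy.
    At daisy: go left to plum.
      At plum: go left to rye.
        rye is a leaf — visit rye.
      At plum: no right child.
      Visit plum.
    At daisy: go right to pear.
      At pear: go left to yew.
        At yew: no left child.
        At yew: go right to ivy.
          At ivy: go left to fir.
            fir is a leaf — visit fir.
          At ivy: no right child.
          Visit ivy.
        Visit yew.
      At pear: go right to moss.
        At moss: go left to reed.
          reed is a leaf — visit reed.
        At moss: no right child.
        Visit moss.
      Visit pear.
    Visit daisy.
  Visit iris.
At fig: no right child.
Visit fig.
Full post-order sequence: lily, rye, plum, fir, ivy, yew, reed, moss, pear, daisy, iris, fig.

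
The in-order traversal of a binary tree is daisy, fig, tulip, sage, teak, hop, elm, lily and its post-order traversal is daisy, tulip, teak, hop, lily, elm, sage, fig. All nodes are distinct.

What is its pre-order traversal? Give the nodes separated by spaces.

The last element of post-order is the root; it splits in-order into left and right subtrees.
Root fig: left subtree has 1 node {daisy}, right has 6 {tulip, sage, teak, hop, elm, lily}.
  Root sage: left subtree has 1 node {tulip}, right has 4 {teak, hop, elm, lily}.
    Root elm: left subtree has 2 nodes {teak, hop}, right has 1 {lily}.
      Root hop: left subtree has 1 node {teak}, right has 0 { }.

fig daisy sage tulip elm hop teak lily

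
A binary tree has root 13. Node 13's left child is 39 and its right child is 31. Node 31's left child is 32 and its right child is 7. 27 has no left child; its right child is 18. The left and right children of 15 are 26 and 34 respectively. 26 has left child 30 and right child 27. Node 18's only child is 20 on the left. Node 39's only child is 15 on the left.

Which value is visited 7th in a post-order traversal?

15

Post-order visits the left subtree, then the right subtree, then the node.
At 13: go left to 39.
  At 39: go left to 15.
    At 15: go left to 26.
      At 26: go left to 30.
        30 is a leaf — visit 30.
      At 26: go right to 27.
        At 27: no left child.
        At 27: go right to 18.
          At 18: go left to 20.
            20 is a leaf — visit 20.
          At 18: no right child.
          Visit 18.
        Visit 27.
      Visit 26.
    At 15: go right to 34.
      34 is a leaf — visit 34.
    Visit 15.
  At 39: no right child.
  Visit 39.
At 13: go right to 31.
  At 31: go left to 32.
    32 is a leaf — visit 32.
  At 31: go right to 7.
    7 is a leaf — visit 7.
  Visit 31.
Visit 13.
Full post-order sequence: 30, 20, 18, 27, 26, 34, 15, 39, 32, 7, 31, 13.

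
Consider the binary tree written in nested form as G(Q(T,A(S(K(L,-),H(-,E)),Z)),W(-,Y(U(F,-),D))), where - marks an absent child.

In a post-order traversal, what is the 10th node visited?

Post-order visits the left subtree, then the right subtree, then the node.
At G: go left to Q.
  At Q: go left to T.
    T is a leaf — visit T.
  At Q: go right to A.
    At A: go left to S.
      At S: go left to K.
        At K: go left to L.
          L is a leaf — visit L.
        At K: no right child.
        Visit K.
      At S: go right to H.
        At H: no left child.
        At H: go right to E.
          E is a leaf — visit E.
        Visit H.
      Visit S.
    At A: go right to Z.
      Z is a leaf — visit Z.
    Visit A.
  Visit Q.
At G: go right to W.
  At W: no left child.
  At W: go right to Y.
    At Y: go left to U.
      At U: go left to F.
        F is a leaf — visit F.
      At U: no right child.
      Visit U.
    At Y: go right to D.
      D is a leaf — visit D.
    Visit Y.
  Visit W.
Visit G.
Full post-order sequence: T, L, K, E, H, S, Z, A, Q, F, U, D, Y, W, G.

F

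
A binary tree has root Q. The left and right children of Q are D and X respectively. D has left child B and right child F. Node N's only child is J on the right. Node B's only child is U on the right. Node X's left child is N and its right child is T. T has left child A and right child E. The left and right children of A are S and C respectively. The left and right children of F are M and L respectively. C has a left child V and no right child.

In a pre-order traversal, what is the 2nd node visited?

Pre-order visits the node, then its left subtree, then its right subtree.
Visit Q.
At Q: go left to D.
  Visit D.
  At D: go left to B.
    Visit B.
    At B: no left child.
    At B: go right to U.
      U is a leaf — visit U.
  At D: go right to F.
    Visit F.
    At F: go left to M.
      M is a leaf — visit M.
    At F: go right to L.
      L is a leaf — visit L.
At Q: go right to X.
  Visit X.
  At X: go left to N.
    Visit N.
    At N: no left child.
    At N: go right to J.
      J is a leaf — visit J.
  At X: go right to T.
    Visit T.
    At T: go left to A.
      Visit A.
      At A: go left to S.
        S is a leaf — visit S.
      At A: go right to C.
        Visit C.
        At C: go left to V.
          V is a leaf — visit V.
        At C: no right child.
    At T: go right to E.
      E is a leaf — visit E.
Full pre-order sequence: Q, D, B, U, F, M, L, X, N, J, T, A, S, C, V, E.

D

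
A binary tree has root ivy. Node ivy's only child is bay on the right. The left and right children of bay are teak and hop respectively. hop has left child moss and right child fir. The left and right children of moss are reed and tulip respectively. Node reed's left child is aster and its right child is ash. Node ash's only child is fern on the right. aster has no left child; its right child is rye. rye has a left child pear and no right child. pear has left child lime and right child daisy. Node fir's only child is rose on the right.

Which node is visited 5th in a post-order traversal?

rye

Post-order visits the left subtree, then the right subtree, then the node.
At ivy: no left child.
At ivy: go right to bay.
  At bay: go left to teak.
    teak is a leaf — visit teak.
  At bay: go right to hop.
    At hop: go left to moss.
      At moss: go left to reed.
        At reed: go left to aster.
          At aster: no left child.
          At aster: go right to rye.
            At rye: go left to pear.
              At pear: go left to lime.
                lime is a leaf — visit lime.
              At pear: go right to daisy.
                daisy is a leaf — visit daisy.
              Visit pear.
            At rye: no right child.
            Visit rye.
          Visit aster.
        At reed: go right to ash.
          At ash: no left child.
          At ash: go right to fern.
            fern is a leaf — visit fern.
          Visit ash.
        Visit reed.
      At moss: go right to tulip.
        tulip is a leaf — visit tulip.
      Visit moss.
    At hop: go right to fir.
      At fir: no left child.
      At fir: go right to rose.
        rose is a leaf — visit rose.
      Visit fir.
    Visit hop.
  Visit bay.
Visit ivy.
Full post-order sequence: teak, lime, daisy, pear, rye, aster, fern, ash, reed, tulip, moss, rose, fir, hop, bay, ivy.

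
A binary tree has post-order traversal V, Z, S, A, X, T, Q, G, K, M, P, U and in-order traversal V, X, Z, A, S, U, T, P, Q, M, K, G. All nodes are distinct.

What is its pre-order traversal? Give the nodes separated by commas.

The last element of post-order is the root; it splits in-order into left and right subtrees.
Root U: left subtree has 5 nodes {V, X, Z, A, S}, right has 6 {T, P, Q, M, K, G}.
  Root X: left subtree has 1 node {V}, right has 3 {Z, A, S}.
    Root A: left subtree has 1 node {Z}, right has 1 {S}.
  Root P: left subtree has 1 node {T}, right has 4 {Q, M, K, G}.
    Root M: left subtree has 1 node {Q}, right has 2 {K, G}.
      Root K: left subtree has 0 nodes { }, right has 1 {G}.

U, X, V, A, Z, S, P, T, M, Q, K, G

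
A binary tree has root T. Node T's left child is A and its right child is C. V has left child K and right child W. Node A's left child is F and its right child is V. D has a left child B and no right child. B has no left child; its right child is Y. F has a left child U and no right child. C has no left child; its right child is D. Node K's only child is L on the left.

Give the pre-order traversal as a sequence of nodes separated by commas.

Pre-order visits the node, then its left subtree, then its right subtree.
Visit T.
At T: go left to A.
  Visit A.
  At A: go left to F.
    Visit F.
    At F: go left to U.
      U is a leaf — visit U.
    At F: no right child.
  At A: go right to V.
    Visit V.
    At V: go left to K.
      Visit K.
      At K: go left to L.
        L is a leaf — visit L.
      At K: no right child.
    At V: go right to W.
      W is a leaf — visit W.
At T: go right to C.
  Visit C.
  At C: no left child.
  At C: go right to D.
    Visit D.
    At D: go left to B.
      Visit B.
      At B: no left child.
      At B: go right to Y.
        Y is a leaf — visit Y.
    At D: no right child.

T, A, F, U, V, K, L, W, C, D, B, Y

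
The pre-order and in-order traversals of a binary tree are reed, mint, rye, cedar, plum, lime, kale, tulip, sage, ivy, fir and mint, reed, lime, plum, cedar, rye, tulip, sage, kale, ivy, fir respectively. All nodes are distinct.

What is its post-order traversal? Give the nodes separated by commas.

mint, lime, plum, cedar, sage, tulip, fir, ivy, kale, rye, reed

The first element of pre-order is the root; it splits in-order into left and right subtrees.
Root reed: left subtree has 1 node {mint}, right has 9 {lime, plum, cedar, rye, tulip, sage, kale, ivy, fir}.
  Root rye: left subtree has 3 nodes {lime, plum, cedar}, right has 5 {tulip, sage, kale, ivy, fir}.
    Root cedar: left subtree has 2 nodes {lime, plum}, right has 0 { }.
      Root plum: left subtree has 1 node {lime}, right has 0 { }.
    Root kale: left subtree has 2 nodes {tulip, sage}, right has 2 {ivy, fir}.
      Root tulip: left subtree has 0 nodes { }, right has 1 {sage}.
      Root ivy: left subtree has 0 nodes { }, right has 1 {fir}.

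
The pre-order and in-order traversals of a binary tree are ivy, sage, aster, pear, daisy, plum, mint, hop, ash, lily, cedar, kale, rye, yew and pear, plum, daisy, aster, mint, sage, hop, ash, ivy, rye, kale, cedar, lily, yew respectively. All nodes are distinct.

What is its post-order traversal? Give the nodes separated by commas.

The first element of pre-order is the root; it splits in-order into left and right subtrees.
Root ivy: left subtree has 8 nodes {pear, plum, daisy, aster, mint, sage, hop, ash}, right has 5 {rye, kale, cedar, lily, yew}.
  Root sage: left subtree has 5 nodes {pear, plum, daisy, aster, mint}, right has 2 {hop, ash}.
    Root aster: left subtree has 3 nodes {pear, plum, daisy}, right has 1 {mint}.
      Root pear: left subtree has 0 nodes { }, right has 2 {plum, daisy}.
        Root daisy: left subtree has 1 node {plum}, right has 0 { }.
    Root hop: left subtree has 0 nodes { }, right has 1 {ash}.
  Root lily: left subtree has 3 nodes {rye, kale, cedar}, right has 1 {yew}.
    Root cedar: left subtree has 2 nodes {rye, kale}, right has 0 { }.
      Root kale: left subtree has 1 node {rye}, right has 0 { }.

plum, daisy, pear, mint, aster, ash, hop, sage, rye, kale, cedar, yew, lily, ivy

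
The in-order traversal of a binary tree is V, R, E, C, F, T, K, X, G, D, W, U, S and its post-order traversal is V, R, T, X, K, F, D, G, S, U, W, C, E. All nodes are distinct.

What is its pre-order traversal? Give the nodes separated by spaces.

E R V C W G F K T X D U S

The last element of post-order is the root; it splits in-order into left and right subtrees.
Root E: left subtree has 2 nodes {V, R}, right has 10 {C, F, T, K, X, G, D, W, U, S}.
  Root R: left subtree has 1 node {V}, right has 0 { }.
  Root C: left subtree has 0 nodes { }, right has 9 {F, T, K, X, G, D, W, U, S}.
    Root W: left subtree has 6 nodes {F, T, K, X, G, D}, right has 2 {U, S}.
      Root G: left subtree has 4 nodes {F, T, K, X}, right has 1 {D}.
        Root F: left subtree has 0 nodes { }, right has 3 {T, K, X}.
          Root K: left subtree has 1 node {T}, right has 1 {X}.
      Root U: left subtree has 0 nodes { }, right has 1 {S}.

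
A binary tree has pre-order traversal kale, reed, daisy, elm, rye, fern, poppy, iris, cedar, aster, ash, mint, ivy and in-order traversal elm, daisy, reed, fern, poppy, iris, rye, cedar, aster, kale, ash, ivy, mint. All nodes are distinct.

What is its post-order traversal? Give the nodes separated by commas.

elm, daisy, iris, poppy, fern, aster, cedar, rye, reed, ivy, mint, ash, kale

The first element of pre-order is the root; it splits in-order into left and right subtrees.
Root kale: left subtree has 9 nodes {elm, daisy, reed, fern, poppy, iris, rye, cedar, aster}, right has 3 {ash, ivy, mint}.
  Root reed: left subtree has 2 nodes {elm, daisy}, right has 6 {fern, poppy, iris, rye, cedar, aster}.
    Root daisy: left subtree has 1 node {elm}, right has 0 { }.
    Root rye: left subtree has 3 nodes {fern, poppy, iris}, right has 2 {cedar, aster}.
      Root fern: left subtree has 0 nodes { }, right has 2 {poppy, iris}.
        Root poppy: left subtree has 0 nodes { }, right has 1 {iris}.
      Root cedar: left subtree has 0 nodes { }, right has 1 {aster}.
  Root ash: left subtree has 0 nodes { }, right has 2 {ivy, mint}.
    Root mint: left subtree has 1 node {ivy}, right has 0 { }.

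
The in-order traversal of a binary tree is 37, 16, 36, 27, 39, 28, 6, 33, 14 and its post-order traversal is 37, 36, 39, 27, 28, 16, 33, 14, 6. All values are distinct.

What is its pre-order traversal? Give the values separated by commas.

The last element of post-order is the root; it splits in-order into left and right subtrees.
Root 6: left subtree has 6 nodes {37, 16, 36, 27, 39, 28}, right has 2 {33, 14}.
  Root 16: left subtree has 1 node {37}, right has 4 {36, 27, 39, 28}.
    Root 28: left subtree has 3 nodes {36, 27, 39}, right has 0 { }.
      Root 27: left subtree has 1 node {36}, right has 1 {39}.
  Root 14: left subtree has 1 node {33}, right has 0 { }.

6, 16, 37, 28, 27, 36, 39, 14, 33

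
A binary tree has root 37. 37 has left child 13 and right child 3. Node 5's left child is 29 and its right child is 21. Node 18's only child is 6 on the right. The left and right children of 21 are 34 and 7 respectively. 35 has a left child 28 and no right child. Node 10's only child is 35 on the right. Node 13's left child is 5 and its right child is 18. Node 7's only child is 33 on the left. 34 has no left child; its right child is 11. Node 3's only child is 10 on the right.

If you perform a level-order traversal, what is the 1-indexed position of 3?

Level-order visits nodes level by level from the root, left to right within each level.
Level 0: 37
Level 1: 13, 3
Level 2: 5, 18, 10
Level 3: 29, 21, 6, 35
Level 4: 34, 7, 28
Level 5: 11, 33
Full level-order sequence: 37, 13, 3, 5, 18, 10, 29, 21, 6, 35, 34, 7, 28, 11, 33.

3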